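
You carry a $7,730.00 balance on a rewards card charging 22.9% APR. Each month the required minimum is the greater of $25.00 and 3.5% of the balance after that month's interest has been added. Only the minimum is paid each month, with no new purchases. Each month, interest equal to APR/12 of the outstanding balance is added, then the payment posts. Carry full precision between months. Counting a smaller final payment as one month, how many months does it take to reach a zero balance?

185 months

Monthly rate r = 22.9%/12 = 1.90833% = 0.0190833.
While 3.5% of the post-interest balance exceeds $25.00, each month B ← (B·(1+r))·(1 − 0.035), i.e. B shrinks by the factor (1+r)·0.965 = 0.98342.
This holds for months 1–144. Entering month 145 the balance is $695.52; 3.5% of the post-interest balance is now below $25.00, so the flat $25.00 minimum applies from here.
From month 145 a fixed $25.00 at rate r clears $695.52 in 41 more payments. Total: 144 + 41 = 185 months.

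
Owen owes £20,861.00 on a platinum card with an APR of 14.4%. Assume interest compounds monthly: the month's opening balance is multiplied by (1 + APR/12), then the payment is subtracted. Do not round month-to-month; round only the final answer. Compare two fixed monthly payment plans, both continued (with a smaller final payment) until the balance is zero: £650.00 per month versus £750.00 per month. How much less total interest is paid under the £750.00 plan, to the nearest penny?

Monthly rate r = 14.4%/12 = 1.2% = 0.012.
At £650.00/mo: n = ⌈−ln(1 − rB₀/P)/ln(1+r)⌉ = 41 payments (last £501.75); total interest = total paid − £20,861.00 = £5,640.75.
At £750.00/mo: 35 payments (last £35.28); total interest £4,674.28.
Interest saved = £5,640.75 − £4,674.28 = £966.47.

£966.47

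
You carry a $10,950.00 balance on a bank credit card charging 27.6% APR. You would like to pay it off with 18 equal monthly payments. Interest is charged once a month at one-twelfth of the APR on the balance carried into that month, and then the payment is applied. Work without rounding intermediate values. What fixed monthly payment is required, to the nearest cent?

$749.79

Monthly rate r = 27.6%/12 = 2.3% = 0.023.
Level-payment amortization: P = B₀·r / (1 − (1+r)^(−n)) = 10950.00·0.023 / (1 − 1.023^(−18)).
Denominator 1 − (1+r)^(−18) = 0.335892182.
P = 251.85 / 0.335892182 ≈ 749.79.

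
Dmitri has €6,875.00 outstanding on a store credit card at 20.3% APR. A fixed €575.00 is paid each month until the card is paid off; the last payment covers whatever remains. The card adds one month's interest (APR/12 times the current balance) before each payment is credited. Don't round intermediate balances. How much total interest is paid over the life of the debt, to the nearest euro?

Monthly rate r = 20.3%/12 = 1.69167% = 0.0169167.
Payoff takes n = ⌈−ln(1 − rB₀/P)/ln(1+r)⌉ = ⌈13.471⌉ = 14 payments; the last is €272.02.
Total paid = 13·€575.00 + €272.02 = €7,747.02.
Total interest = total paid − principal = €7,747.02 − €6,875.00 = €872.02.

€872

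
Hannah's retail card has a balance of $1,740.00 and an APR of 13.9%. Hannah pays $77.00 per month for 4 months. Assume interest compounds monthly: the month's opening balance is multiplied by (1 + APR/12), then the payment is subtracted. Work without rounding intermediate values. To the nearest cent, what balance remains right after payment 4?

$1,508.64

Monthly rate r = 13.9%/12 = 1.15833% = 0.0115833.
Each month: B ← B·(1+r) − $77.00.
Month 1: interest $20.16; balance after payment $1,683.15.
Month 2: interest $19.50; balance after payment $1,625.65.
Month 3: interest $18.83; balance after payment $1,567.48.
Month 4: interest $18.16; balance after payment $1,508.64.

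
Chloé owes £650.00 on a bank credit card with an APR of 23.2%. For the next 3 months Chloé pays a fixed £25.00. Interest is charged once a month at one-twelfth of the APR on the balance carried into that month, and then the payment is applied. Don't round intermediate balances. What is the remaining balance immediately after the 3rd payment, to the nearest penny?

£611.97

Monthly rate r = 23.2%/12 = 1.93333% = 0.0193333.
Each month: B ← B·(1+r) − £25.00.
Month 1: interest £12.57; balance after payment £637.57.
Month 2: interest £12.33; balance after payment £624.89.
Month 3: interest £12.08; balance after payment £611.97.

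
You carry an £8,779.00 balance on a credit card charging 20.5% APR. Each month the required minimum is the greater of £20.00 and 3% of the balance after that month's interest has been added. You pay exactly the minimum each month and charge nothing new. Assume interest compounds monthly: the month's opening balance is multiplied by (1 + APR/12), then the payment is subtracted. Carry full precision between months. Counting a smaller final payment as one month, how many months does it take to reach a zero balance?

241 months

Monthly rate r = 20.5%/12 = 1.70833% = 0.0170833.
While 3% of the post-interest balance exceeds £20.00, each month B ← (B·(1+r))·(1 − 0.03), i.e. B shrinks by the factor (1+r)·0.97 = 0.98657.
This holds for months 1–192. Entering month 193 the balance is £654.75; 3% of the post-interest balance is now below £20.00, so the flat £20.00 minimum applies from here.
From month 193 a fixed £20.00 at rate r clears £654.75 in 49 more payments. Total: 192 + 49 = 241 months.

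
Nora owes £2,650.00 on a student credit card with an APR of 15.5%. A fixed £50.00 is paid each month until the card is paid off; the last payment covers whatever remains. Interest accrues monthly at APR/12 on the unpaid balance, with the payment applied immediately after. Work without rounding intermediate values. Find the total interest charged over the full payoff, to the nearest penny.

Monthly rate r = 15.5%/12 = 1.29167% = 0.0129167.
Payoff takes n = ⌈−ln(1 − rB₀/P)/ln(1+r)⌉ = ⌈89.907⌉ = 90 payments; the last is £45.37.
Total paid = 89·£50.00 + £45.37 = £4,495.37.
Total interest = total paid − principal = £4,495.37 − £2,650.00 = £1,845.37.

£1,845.37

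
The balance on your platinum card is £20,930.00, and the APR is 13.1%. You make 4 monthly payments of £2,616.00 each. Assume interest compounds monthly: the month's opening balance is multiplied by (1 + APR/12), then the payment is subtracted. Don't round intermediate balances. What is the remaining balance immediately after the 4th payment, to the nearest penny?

£11,222.42

Monthly rate r = 13.1%/12 = 1.09167% = 0.0109167.
Each month: B ← B·(1+r) − £2,616.00.
Month 1: interest £228.49; balance after payment £18,542.49.
Month 2: interest £202.42; balance after payment £16,128.91.
Month 3: interest £176.07; balance after payment £13,688.98.
Month 4: interest £149.44; balance after payment £11,222.42.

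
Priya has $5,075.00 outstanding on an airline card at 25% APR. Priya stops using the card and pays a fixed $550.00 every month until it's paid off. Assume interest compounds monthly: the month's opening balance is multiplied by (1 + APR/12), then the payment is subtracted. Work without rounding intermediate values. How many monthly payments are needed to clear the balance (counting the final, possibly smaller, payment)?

Monthly rate r = 25%/12 = 2.08333% = 0.0208333.
Recurrence: B ← B·(1+r) − $550.00.
Month 1: interest $105.73; balance after payment $4,630.73.
Month 2: interest $96.47; balance after payment $4,177.20.
Closed form: n = −ln(1 − rB₀/P)/ln(1+r) = −ln(0.80777)/ln(1.02083) ≈ 10.354, so the balance reaches zero during payment 11.

11 payments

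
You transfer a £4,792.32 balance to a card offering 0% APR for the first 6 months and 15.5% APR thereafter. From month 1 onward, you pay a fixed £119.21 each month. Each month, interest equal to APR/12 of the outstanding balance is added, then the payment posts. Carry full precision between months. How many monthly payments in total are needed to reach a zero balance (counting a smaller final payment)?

52 payments

Promo months 1–6 at r₀ = 0%/12 = 0; months 7+ at r₁ = 15.5%/12 = 0.0129167.
After month 6 (no interest yet): B = £4,792.32 − 6·£119.21 = £4,077.06.
Then at r₁ with £119.21/mo: n₂ = −ln(1 − r₁·B/P)/ln(1+r₁) ≈ 45.42 → 46 more payments.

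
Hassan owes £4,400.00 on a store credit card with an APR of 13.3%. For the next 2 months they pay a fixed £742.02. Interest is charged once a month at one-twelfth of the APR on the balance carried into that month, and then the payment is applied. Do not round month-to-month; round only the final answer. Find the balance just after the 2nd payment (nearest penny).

£3,005.81

Monthly rate r = 13.3%/12 = 1.10833% = 0.0110833.
Each month: B ← B·(1+r) − £742.02.
Month 1: interest £48.77; balance after payment £3,706.75.
Month 2: interest £41.08; balance after payment £3,005.81.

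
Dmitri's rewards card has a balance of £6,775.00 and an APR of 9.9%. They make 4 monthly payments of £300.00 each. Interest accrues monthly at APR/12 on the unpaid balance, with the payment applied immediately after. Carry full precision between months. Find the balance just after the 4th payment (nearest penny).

£5,786.43

Monthly rate r = 9.9%/12 = 0.825% = 0.00825.
Each month: B ← B·(1+r) − £300.00.
Month 1: interest £55.89; balance after payment £6,530.89.
Month 2: interest £53.88; balance after payment £6,284.77.
Month 3: interest £51.85; balance after payment £6,036.62.
Month 4: interest £49.80; balance after payment £5,786.43.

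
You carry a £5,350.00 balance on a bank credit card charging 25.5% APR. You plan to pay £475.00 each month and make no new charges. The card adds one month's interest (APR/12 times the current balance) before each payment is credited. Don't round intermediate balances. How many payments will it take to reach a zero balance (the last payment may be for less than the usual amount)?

Monthly rate r = 25.5%/12 = 2.125% = 0.02125.
Recurrence: B ← B·(1+r) − £475.00.
Month 1: interest £113.69; balance after payment £4,988.69.
Month 2: interest £106.01; balance after payment £4,619.70.
Closed form: n = −ln(1 − rB₀/P)/ln(1+r) = −ln(0.76066)/ln(1.02125) ≈ 13.010, so the balance reaches zero during payment 14.

14 months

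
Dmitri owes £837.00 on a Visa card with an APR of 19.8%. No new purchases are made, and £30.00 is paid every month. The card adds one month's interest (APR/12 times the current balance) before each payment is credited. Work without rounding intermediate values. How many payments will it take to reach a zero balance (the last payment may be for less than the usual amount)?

38 payments

Monthly rate r = 19.8%/12 = 1.65% = 0.0165.
Recurrence: B ← B·(1+r) − £30.00.
Month 1: interest £13.81; balance after payment £820.81.
Month 2: interest £13.54; balance after payment £804.35.
Closed form: n = −ln(1 − rB₀/P)/ln(1+r) = −ln(0.53965)/ln(1.0165) ≈ 37.691, so the balance reaches zero during payment 38.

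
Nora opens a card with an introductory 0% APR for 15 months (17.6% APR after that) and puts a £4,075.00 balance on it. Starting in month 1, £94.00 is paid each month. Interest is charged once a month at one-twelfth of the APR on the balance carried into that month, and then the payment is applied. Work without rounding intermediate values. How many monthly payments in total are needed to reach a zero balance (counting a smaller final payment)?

Promo months 1–15 at r₀ = 0%/12 = 0; months 16+ at r₁ = 17.6%/12 = 0.0146667.
After month 15 (no interest yet): B = £4,075.00 − 15·£94.00 = £2,665.00.
Then at r₁ with £94.00/mo: n₂ = −ln(1 − r₁·B/P)/ln(1+r₁) ≈ 36.92 → 37 more payments.

52 payments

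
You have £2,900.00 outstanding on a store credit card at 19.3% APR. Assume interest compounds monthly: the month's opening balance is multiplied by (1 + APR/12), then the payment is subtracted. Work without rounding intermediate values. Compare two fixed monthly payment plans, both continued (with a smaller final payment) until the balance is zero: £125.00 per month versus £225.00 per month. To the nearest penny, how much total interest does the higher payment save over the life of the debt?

Monthly rate r = 19.3%/12 = 1.60833% = 0.0160833.
At £125.00/mo: n = ⌈−ln(1 − rB₀/P)/ln(1+r)⌉ = 30 payments (last £34.01); total interest = total paid − £2,900.00 = £759.01.
At £225.00/mo: 15 payments (last £126.38); total interest £376.38.
Interest saved = £759.01 − £376.38 = £382.63.

£382.63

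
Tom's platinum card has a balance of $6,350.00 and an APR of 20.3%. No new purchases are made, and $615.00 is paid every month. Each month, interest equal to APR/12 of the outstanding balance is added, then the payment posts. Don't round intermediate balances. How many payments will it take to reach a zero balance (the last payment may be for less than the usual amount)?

12 payments

Monthly rate r = 20.3%/12 = 1.69167% = 0.0169167.
Recurrence: B ← B·(1+r) − $615.00.
Month 1: interest $107.42; balance after payment $5,842.42.
Month 2: interest $98.83; balance after payment $5,326.26.
Closed form: n = −ln(1 − rB₀/P)/ln(1+r) = −ln(0.82533)/ln(1.01692) ≈ 11.444, so the balance reaches zero during payment 12.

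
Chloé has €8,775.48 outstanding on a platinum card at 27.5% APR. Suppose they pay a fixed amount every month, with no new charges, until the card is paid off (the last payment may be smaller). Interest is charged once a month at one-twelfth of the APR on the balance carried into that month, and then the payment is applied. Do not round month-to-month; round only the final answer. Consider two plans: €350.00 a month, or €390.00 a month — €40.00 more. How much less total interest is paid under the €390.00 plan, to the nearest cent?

€725.00

Monthly rate r = 27.5%/12 = 2.29167% = 0.0229167.
At €350.00/mo: n = ⌈−ln(1 − rB₀/P)/ln(1+r)⌉ = 38 payments (last €253.25); total interest = total paid − €8,775.48 = €4,427.77.
At €390.00/mo: 32 payments (last €388.25); total interest €3,702.77.
Interest saved = €4,427.77 − €3,702.77 = €725.00.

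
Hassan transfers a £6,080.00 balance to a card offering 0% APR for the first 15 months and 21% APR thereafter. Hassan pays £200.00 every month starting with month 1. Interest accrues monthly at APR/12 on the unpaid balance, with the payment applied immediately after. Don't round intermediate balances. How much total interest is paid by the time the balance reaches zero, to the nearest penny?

Promo months 1–15 at r₀ = 0%/12 = 0; months 16+ at r₁ = 21%/12 = 0.0175.
After month 15 (no interest yet): B = £6,080.00 − 15·£200.00 = £3,080.00.
Then at r₁ with £200.00/mo: n₂ = −ln(1 − r₁·B/P)/ln(1+r₁) ≈ 18.10 → 19 more payments.
Total paid = 33·£200.00 + £20.34 = £6,620.34; interest = £6,620.34 − £6,080.00 = £540.34.

£540.34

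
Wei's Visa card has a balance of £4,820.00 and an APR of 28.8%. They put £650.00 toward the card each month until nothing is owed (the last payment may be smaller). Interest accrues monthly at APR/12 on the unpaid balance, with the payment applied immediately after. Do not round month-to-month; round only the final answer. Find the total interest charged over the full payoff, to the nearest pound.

Monthly rate r = 28.8%/12 = 2.4% = 0.024.
Payoff takes n = ⌈−ln(1 − rB₀/P)/ln(1+r)⌉ = ⌈8.263⌉ = 9 payments; the last is £172.66.
Total paid = 8·£650.00 + £172.66 = £5,372.66.
Total interest = total paid − principal = £5,372.66 − £4,820.00 = £552.66.

£553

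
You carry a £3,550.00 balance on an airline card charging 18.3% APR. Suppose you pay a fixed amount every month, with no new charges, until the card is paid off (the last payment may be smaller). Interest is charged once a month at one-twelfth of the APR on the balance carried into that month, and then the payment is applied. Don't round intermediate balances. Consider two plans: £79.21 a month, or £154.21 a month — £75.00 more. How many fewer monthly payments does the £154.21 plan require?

Monthly rate r = 18.3%/12 = 1.525% = 0.01525.
At £79.21/mo: n = ⌈−ln(1 − rB₀/P)/ln(1+r)⌉ = 77 payments (last £0.42); total interest = total paid − £3,550.00 = £2,470.38.
At £154.21/mo: 29 payments (last £88.36); total interest £856.24.
Payments saved = 77 − 29 = 48.

48 fewer payments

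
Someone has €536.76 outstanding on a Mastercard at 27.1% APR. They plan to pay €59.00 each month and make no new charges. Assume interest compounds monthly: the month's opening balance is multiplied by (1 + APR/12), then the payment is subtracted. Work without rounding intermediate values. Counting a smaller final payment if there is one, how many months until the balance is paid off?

Monthly rate r = 27.1%/12 = 2.25833% = 0.0225833.
Recurrence: B ← B·(1+r) − €59.00.
Month 1: interest €12.12; balance after payment €489.88.
Month 2: interest €11.06; balance after payment €441.94.
Closed form: n = −ln(1 − rB₀/P)/ln(1+r) = −ln(0.79455)/ln(1.02258) ≈ 10.298, so the balance reaches zero during payment 11.

11 months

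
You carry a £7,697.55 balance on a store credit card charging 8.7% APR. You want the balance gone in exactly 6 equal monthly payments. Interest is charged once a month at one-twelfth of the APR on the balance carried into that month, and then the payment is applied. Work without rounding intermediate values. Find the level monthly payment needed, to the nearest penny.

£1,315.68

Monthly rate r = 8.7%/12 = 0.725% = 0.00725.
Level-payment amortization: P = B₀·r / (1 − (1+r)^(−n)) = 7697.55·0.00725 / (1 − 1.00725^(−6)).
Denominator 1 − (1+r)^(−6) = 0.0424171847.
P = 55.8072 / 0.0424171847 ≈ 1315.68.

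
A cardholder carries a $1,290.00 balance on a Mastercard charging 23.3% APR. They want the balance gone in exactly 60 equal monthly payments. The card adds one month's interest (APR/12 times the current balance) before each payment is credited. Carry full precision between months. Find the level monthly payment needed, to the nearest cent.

$36.59

Monthly rate r = 23.3%/12 = 1.94167% = 0.0194167.
Level-payment amortization: P = B₀·r / (1 − (1+r)^(−n)) = 1290.00·0.0194167 / (1 − 1.01942^(−60)).
Denominator 1 − (1+r)^(−60) = 0.684574922.
P = 25.0475 / 0.684574922 ≈ 36.59.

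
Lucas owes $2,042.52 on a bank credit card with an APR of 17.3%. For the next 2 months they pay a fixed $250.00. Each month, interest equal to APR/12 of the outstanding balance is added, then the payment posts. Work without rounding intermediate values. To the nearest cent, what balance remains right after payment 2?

$1,598.23

Monthly rate r = 17.3%/12 = 1.44167% = 0.0144167.
Each month: B ← B·(1+r) − $250.00.
Month 1: interest $29.45; balance after payment $1,821.97.
Month 2: interest $26.27; balance after payment $1,598.23.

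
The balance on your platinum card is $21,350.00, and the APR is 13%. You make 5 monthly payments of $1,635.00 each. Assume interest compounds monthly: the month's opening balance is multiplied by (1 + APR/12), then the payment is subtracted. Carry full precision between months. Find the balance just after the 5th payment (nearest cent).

Monthly rate r = 13%/12 = 1.08333% = 0.0108333.
Each month: B ← B·(1+r) − $1,635.00.
Month 1: interest $231.29; balance after payment $19,946.29.
Month 2: interest $216.08; balance after payment $18,527.38.
Month 3: interest $200.71; balance after payment $17,093.09.
Month 4: interest $185.18; balance after payment $15,643.26.
Month 5: interest $169.47; balance after payment $14,177.73.

$14,177.73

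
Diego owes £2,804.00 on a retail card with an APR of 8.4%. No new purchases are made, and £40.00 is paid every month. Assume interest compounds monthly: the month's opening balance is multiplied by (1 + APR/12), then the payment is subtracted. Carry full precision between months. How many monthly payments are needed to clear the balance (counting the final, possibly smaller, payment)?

Monthly rate r = 8.4%/12 = 0.7% = 0.007.
Recurrence: B ← B·(1+r) − £40.00.
Month 1: interest £19.63; balance after payment £2,783.63.
Month 2: interest £19.49; balance after payment £2,763.11.
Closed form: n = −ln(1 − rB₀/P)/ln(1+r) = −ln(0.5093)/ln(1.007) ≈ 96.725, so the balance reaches zero during payment 97.

97 payments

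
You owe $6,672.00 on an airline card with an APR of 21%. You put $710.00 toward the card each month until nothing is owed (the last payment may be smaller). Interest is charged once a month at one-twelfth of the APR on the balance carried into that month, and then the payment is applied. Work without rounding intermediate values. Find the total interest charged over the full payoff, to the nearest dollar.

Monthly rate r = 21%/12 = 1.75% = 0.0175.
Payoff takes n = ⌈−ln(1 − rB₀/P)/ln(1+r)⌉ = ⌈10.356⌉ = 11 payments; the last is $254.31.
Total paid = 10·$710.00 + $254.31 = $7,354.31.
Total interest = total paid − principal = $7,354.31 − $6,672.00 = $682.31.

$682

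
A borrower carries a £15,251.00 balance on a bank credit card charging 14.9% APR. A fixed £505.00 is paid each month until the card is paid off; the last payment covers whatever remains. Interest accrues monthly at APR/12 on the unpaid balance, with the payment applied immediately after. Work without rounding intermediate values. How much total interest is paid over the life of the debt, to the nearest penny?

Monthly rate r = 14.9%/12 = 1.24167% = 0.0124167.
Payoff takes n = ⌈−ln(1 − rB₀/P)/ln(1+r)⌉ = ⌈38.085⌉ = 39 payments; the last is £43.17.
Total paid = 38·£505.00 + £43.17 = £19,233.17.
Total interest = total paid − principal = £19,233.17 − £15,251.00 = £3,982.17.

£3,982.17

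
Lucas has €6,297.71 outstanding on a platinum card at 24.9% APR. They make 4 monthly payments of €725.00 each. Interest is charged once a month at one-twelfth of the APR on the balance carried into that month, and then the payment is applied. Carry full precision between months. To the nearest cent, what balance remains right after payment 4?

Monthly rate r = 24.9%/12 = 2.075% = 0.02075.
Each month: B ← B·(1+r) − €725.00.
Month 1: interest €130.68; balance after payment €5,703.39.
Month 2: interest €118.35; balance after payment €5,096.73.
Month 3: interest €105.76; balance after payment €4,477.49.
Month 4: interest €92.91; balance after payment €3,845.40.

€3,845.40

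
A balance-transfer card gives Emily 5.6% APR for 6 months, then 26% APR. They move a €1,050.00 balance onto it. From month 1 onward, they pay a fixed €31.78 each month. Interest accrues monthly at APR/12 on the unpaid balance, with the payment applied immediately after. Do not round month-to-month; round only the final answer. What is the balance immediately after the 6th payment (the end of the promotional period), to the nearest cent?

Promo months 1–6 at r₀ = 5.6%/12 = 0.00466667; months 7+ at r₁ = 26%/12 = 0.0216667.
After month 6: iterate B ← B·(1+r₀) − €31.78 for 6 months → €886.83.

€886.83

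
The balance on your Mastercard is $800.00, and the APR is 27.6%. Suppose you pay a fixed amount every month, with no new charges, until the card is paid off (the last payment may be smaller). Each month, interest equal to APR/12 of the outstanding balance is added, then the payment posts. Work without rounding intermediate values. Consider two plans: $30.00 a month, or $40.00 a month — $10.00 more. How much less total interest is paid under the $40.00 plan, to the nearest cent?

Monthly rate r = 27.6%/12 = 2.3% = 0.023.
At $30.00/mo: n = ⌈−ln(1 − rB₀/P)/ln(1+r)⌉ = 42 payments (last $23.64); total interest = total paid − $800.00 = $453.64.
At $40.00/mo: 28 payments (last $3.95); total interest $283.95.
Interest saved = $453.64 − $283.95 = $169.69.

$169.69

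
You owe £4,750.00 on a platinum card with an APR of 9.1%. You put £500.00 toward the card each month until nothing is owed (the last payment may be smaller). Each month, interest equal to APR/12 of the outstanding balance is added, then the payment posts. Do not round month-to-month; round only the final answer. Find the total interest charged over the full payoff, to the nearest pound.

£199

Monthly rate r = 9.1%/12 = 0.758333% = 0.00758333.
Payoff takes n = ⌈−ln(1 − rB₀/P)/ln(1+r)⌉ = ⌈9.897⌉ = 10 payments; the last is £448.63.
Total paid = 9·£500.00 + £448.63 = £4,948.63.
Total interest = total paid − principal = £4,948.63 − £4,750.00 = £198.63.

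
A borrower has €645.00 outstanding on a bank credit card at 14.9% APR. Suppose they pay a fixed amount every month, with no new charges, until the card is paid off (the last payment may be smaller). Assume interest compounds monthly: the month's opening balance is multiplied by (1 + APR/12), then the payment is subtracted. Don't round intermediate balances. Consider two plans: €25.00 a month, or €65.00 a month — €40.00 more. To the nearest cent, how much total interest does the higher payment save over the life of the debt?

€89.70

Monthly rate r = 14.9%/12 = 1.24167% = 0.0124167.
At €25.00/mo: n = ⌈−ln(1 − rB₀/P)/ln(1+r)⌉ = 32 payments (last €7.39); total interest = total paid − €645.00 = €137.39.
At €65.00/mo: 11 payments (last €42.69); total interest €47.69.
Interest saved = €137.39 − €47.69 = €89.70.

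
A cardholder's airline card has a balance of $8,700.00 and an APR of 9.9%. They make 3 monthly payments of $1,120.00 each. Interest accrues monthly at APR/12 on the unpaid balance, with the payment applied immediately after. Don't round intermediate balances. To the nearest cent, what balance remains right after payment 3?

$5,529.31

Monthly rate r = 9.9%/12 = 0.825% = 0.00825.
Each month: B ← B·(1+r) − $1,120.00.
Month 1: interest $71.78; balance after payment $7,651.77.
Month 2: interest $63.13; balance after payment $6,594.90.
Month 3: interest $54.41; balance after payment $5,529.31.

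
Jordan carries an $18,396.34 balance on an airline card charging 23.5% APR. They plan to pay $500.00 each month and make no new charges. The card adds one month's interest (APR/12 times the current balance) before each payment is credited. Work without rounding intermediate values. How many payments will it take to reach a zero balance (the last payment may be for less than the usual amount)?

Monthly rate r = 23.5%/12 = 1.95833% = 0.0195833.
Recurrence: B ← B·(1+r) − $500.00.
Month 1: interest $360.26; balance after payment $18,256.60.
Month 2: interest $357.53; balance after payment $18,114.13.
Closed form: n = −ln(1 − rB₀/P)/ln(1+r) = −ln(0.27948)/ln(1.01958) ≈ 65.733, so the balance reaches zero during payment 66.

66 months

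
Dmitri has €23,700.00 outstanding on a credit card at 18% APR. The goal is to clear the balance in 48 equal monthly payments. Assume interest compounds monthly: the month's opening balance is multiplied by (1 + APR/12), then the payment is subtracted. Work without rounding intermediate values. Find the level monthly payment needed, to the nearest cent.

€696.19

Monthly rate r = 18%/12 = 1.5% = 0.015.
Level-payment amortization: P = B₀·r / (1 − (1+r)^(−n)) = 23700.00·0.015 / (1 − 1.015^(−48)).
Denominator 1 − (1+r)^(−48) = 0.510638305.
P = 355.5 / 0.510638305 ≈ 696.19.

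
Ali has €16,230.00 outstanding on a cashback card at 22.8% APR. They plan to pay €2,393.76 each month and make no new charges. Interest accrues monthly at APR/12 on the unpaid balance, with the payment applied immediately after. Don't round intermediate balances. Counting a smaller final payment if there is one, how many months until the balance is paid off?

Monthly rate r = 22.8%/12 = 1.9% = 0.019.
Recurrence: B ← B·(1+r) − €2,393.76.
Month 1: interest €308.37; balance after payment €14,144.61.
Month 2: interest €268.75; balance after payment €12,019.60.
Closed form: n = −ln(1 − rB₀/P)/ln(1+r) = −ln(0.87118)/ln(1.019) ≈ 7.327, so the balance reaches zero during payment 8.

8 months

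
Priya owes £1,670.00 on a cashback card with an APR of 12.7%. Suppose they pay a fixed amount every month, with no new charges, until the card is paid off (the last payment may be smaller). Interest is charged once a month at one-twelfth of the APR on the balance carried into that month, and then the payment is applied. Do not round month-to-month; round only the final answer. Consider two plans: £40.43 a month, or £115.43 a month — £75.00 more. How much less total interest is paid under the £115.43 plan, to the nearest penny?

Monthly rate r = 12.7%/12 = 1.05833% = 0.0105833.
At £40.43/mo: n = ⌈−ln(1 − rB₀/P)/ln(1+r)⌉ = 55 payments (last £24.07); total interest = total paid − £1,670.00 = £537.29.
At £115.43/mo: 16 payments (last £90.84); total interest £152.29.
Interest saved = £537.29 − £152.29 = £385.00.

£385.00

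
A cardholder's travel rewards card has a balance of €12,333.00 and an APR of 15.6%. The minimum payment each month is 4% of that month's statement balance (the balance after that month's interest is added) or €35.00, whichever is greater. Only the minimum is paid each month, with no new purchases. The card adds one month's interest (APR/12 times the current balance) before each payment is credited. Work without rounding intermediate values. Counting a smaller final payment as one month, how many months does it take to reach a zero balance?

Monthly rate r = 15.6%/12 = 1.3% = 0.013.
While 4% of the post-interest balance exceeds €35.00, each month B ← (B·(1+r))·(1 − 0.04), i.e. B shrinks by the factor (1+r)·0.96 = 0.97248.
This holds for months 1–96. Entering month 97 the balance is €846.47; 4% of the post-interest balance is now below €35.00, so the flat €35.00 minimum applies from here.
From month 97 a fixed €35.00 at rate r clears €846.47 in 30 more payments. Total: 96 + 30 = 126 months.

126 months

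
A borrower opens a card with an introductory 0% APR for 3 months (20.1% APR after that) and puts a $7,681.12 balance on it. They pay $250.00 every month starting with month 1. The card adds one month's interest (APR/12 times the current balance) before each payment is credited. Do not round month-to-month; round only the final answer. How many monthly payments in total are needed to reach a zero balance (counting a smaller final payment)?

41 months

Promo months 1–3 at r₀ = 0%/12 = 0; months 4+ at r₁ = 20.1%/12 = 0.01675.
After month 3 (no interest yet): B = $7,681.12 − 3·$250.00 = $6,931.12.
Then at r₁ with $250.00/mo: n₂ = −ln(1 − r₁·B/P)/ln(1+r₁) ≈ 37.59 → 38 more payments.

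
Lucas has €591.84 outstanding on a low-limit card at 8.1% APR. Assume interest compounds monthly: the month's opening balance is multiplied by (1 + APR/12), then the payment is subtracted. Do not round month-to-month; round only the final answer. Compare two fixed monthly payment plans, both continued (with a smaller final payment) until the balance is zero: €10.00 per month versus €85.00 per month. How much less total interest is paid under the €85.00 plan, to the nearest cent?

€149.80

Monthly rate r = 8.1%/12 = 0.675% = 0.00675.
At €10.00/mo: n = ⌈−ln(1 − rB₀/P)/ln(1+r)⌉ = 76 payments (last €8.08); total interest = total paid − €591.84 = €166.24.
At €85.00/mo: 8 payments (last €13.28); total interest €16.44.
Interest saved = €166.24 − €16.44 = €149.80.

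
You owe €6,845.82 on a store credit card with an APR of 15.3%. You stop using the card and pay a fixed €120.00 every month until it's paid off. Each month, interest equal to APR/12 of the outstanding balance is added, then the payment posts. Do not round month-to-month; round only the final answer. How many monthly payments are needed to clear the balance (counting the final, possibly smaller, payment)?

103 months

Monthly rate r = 15.3%/12 = 1.275% = 0.01275.
Recurrence: B ← B·(1+r) − €120.00.
Month 1: interest €87.28; balance after payment €6,813.10.
Month 2: interest €86.87; balance after payment €6,779.97.
Closed form: n = −ln(1 − rB₀/P)/ln(1+r) = −ln(0.27263)/ln(1.01275) ≈ 102.581, so the balance reaches zero during payment 103.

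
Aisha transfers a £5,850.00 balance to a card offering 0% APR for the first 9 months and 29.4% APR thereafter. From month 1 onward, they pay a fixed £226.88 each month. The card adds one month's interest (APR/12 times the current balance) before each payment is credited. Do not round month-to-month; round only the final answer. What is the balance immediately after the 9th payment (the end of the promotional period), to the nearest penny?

£3,808.08

Promo months 1–9 at r₀ = 0%/12 = 0; months 10+ at r₁ = 29.4%/12 = 0.0245.
After month 9 (no interest yet): B = £5,850.00 − 9·£226.88 = £3,808.08.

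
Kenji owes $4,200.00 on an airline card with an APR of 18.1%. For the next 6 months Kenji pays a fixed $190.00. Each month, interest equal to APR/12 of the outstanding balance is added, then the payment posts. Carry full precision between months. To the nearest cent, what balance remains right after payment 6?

Monthly rate r = 18.1%/12 = 1.50833% = 0.0150833.
Each month: B ← B·(1+r) − $190.00.
Month 1: interest $63.35; balance after payment $4,073.35.
Month 2: interest $61.44; balance after payment $3,944.79.
Month 3: interest $59.50; balance after payment $3,814.29.
Month 4: interest $57.53; balance after payment $3,681.82.
Month 5: interest $55.53; balance after payment $3,547.36.
Month 6: interest $53.51; balance after payment $3,410.86.

$3,410.86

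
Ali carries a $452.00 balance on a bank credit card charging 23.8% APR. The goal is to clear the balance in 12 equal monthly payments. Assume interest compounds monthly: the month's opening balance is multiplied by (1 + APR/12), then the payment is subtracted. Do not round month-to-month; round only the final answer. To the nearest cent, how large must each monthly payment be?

$42.70

Monthly rate r = 23.8%/12 = 1.98333% = 0.0198333.
Level-payment amortization: P = B₀·r / (1 − (1+r)^(−n)) = 452.00·0.0198333 / (1 − 1.01983^(−12)).
Denominator 1 − (1+r)^(−12) = 0.209959116.
P = 8.96467 / 0.209959116 ≈ 42.70.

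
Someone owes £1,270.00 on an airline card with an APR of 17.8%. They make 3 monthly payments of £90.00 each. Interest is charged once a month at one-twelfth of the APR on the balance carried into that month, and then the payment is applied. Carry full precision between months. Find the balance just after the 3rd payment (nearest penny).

£1,053.33

Monthly rate r = 17.8%/12 = 1.48333% = 0.0148333.
Each month: B ← B·(1+r) − £90.00.
Month 1: interest £18.84; balance after payment £1,198.84.
Month 2: interest £17.78; balance after payment £1,126.62.
Month 3: interest £16.71; balance after payment £1,053.33.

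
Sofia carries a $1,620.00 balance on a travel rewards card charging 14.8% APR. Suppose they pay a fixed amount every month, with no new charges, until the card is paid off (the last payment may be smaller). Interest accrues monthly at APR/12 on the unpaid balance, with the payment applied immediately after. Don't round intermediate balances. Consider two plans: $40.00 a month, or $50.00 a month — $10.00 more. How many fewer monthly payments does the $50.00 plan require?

Monthly rate r = 14.8%/12 = 1.23333% = 0.0123333.
At $40.00/mo: n = ⌈−ln(1 − rB₀/P)/ln(1+r)⌉ = 57 payments (last $18.68); total interest = total paid − $1,620.00 = $638.68.
At $50.00/mo: 42 payments (last $31.01); total interest $461.01.
Payments saved = 57 − 42 = 15.

15 fewer payments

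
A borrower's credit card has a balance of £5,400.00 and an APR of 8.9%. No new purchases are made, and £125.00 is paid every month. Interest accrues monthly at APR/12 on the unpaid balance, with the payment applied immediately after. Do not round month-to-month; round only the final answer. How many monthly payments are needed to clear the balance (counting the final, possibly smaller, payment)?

53 payments

Monthly rate r = 8.9%/12 = 0.741667% = 0.00741667.
Recurrence: B ← B·(1+r) − £125.00.
Month 1: interest £40.05; balance after payment £5,315.05.
Month 2: interest £39.42; balance after payment £5,229.47.
Closed form: n = −ln(1 − rB₀/P)/ln(1+r) = −ln(0.6796)/ln(1.00742) ≈ 52.272, so the balance reaches zero during payment 53.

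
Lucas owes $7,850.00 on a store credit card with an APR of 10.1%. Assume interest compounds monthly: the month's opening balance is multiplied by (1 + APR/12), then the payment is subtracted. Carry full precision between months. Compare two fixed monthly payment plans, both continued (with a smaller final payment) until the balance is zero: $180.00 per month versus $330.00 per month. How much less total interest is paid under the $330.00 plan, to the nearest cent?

Monthly rate r = 10.1%/12 = 0.841667% = 0.00841667.
At $180.00/mo: n = ⌈−ln(1 − rB₀/P)/ln(1+r)⌉ = 55 payments (last $102.88); total interest = total paid − $7,850.00 = $1,972.88.
At $330.00/mo: 27 payments (last $216.64); total interest $946.64.
Interest saved = $1,972.88 − $946.64 = $1,026.24.

$1,026.24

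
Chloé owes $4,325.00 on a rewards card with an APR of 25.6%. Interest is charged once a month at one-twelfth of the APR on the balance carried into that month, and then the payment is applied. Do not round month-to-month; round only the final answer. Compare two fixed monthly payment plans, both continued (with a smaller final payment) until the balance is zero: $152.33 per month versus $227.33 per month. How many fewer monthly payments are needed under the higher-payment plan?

20 fewer payments

Monthly rate r = 25.6%/12 = 2.13333% = 0.0213333.
At $152.33/mo: n = ⌈−ln(1 − rB₀/P)/ln(1+r)⌉ = 45 payments (last $13.52); total interest = total paid − $4,325.00 = $2,391.04.
At $227.33/mo: 25 payments (last $151.78); total interest $1,282.70.
Payments saved = 45 − 25 = 20.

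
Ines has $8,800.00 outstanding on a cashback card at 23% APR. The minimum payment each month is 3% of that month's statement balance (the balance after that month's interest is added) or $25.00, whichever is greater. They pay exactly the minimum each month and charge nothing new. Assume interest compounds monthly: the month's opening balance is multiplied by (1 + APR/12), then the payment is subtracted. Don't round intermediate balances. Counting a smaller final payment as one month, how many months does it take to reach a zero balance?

Monthly rate r = 23%/12 = 1.91667% = 0.0191667.
While 3% of the post-interest balance exceeds $25.00, each month B ← (B·(1+r))·(1 − 0.03), i.e. B shrinks by the factor (1+r)·0.97 = 0.98859.
This holds for months 1–208. Entering month 209 the balance is $809.11; 3% of the post-interest balance is now below $25.00, so the flat $25.00 minimum applies from here.
From month 209 a fixed $25.00 at rate r clears $809.11 in 52 more payments. Total: 208 + 52 = 260 months.

260 months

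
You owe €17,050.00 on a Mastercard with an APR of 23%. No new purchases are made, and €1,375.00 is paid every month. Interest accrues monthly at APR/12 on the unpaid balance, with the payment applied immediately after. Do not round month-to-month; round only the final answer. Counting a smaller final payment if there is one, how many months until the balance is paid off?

15 payments

Monthly rate r = 23%/12 = 1.91667% = 0.0191667.
Recurrence: B ← B·(1+r) − €1,375.00.
Month 1: interest €326.79; balance after payment €16,001.79.
Month 2: interest €306.70; balance after payment €14,933.49.
Closed form: n = −ln(1 − rB₀/P)/ln(1+r) = −ln(0.76233)/ln(1.01917) ≈ 14.294, so the balance reaches zero during payment 15.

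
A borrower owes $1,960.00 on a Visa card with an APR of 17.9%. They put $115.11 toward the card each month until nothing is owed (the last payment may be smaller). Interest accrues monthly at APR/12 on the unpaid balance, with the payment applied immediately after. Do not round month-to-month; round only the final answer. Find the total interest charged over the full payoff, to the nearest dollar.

$318

Monthly rate r = 17.9%/12 = 1.49167% = 0.0149167.
Payoff takes n = ⌈−ln(1 − rB₀/P)/ln(1+r)⌉ = ⌈19.790⌉ = 20 payments; the last is $91.03.
Total paid = 19·$115.11 + $91.03 = $2,278.12.
Total interest = total paid − principal = $2,278.12 − $1,960.00 = $318.12.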